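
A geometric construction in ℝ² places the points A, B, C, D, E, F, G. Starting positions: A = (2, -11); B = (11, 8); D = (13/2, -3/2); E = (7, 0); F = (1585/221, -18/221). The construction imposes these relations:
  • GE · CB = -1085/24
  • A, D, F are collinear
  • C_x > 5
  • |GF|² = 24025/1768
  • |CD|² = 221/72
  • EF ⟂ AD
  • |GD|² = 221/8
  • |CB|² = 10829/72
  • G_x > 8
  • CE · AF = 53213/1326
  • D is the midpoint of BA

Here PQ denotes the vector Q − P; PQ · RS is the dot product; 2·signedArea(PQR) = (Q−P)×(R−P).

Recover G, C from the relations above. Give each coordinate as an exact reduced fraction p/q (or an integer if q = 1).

1. C_x = 23/4  [line -1143/221·x + -2413/221·y + -5207/1326 = 0 ∩ |CB|² = 10829/72]
2. C_y = -37/12  [line -1143/221·x + -2413/221·y + -5207/1326 = 0 ∩ |CB|² = 10829/72]
   → C = (23/4, -37/12)
3. G_x = 35/4  [line -21/4·x + -133/12·y + 1967/24 = 0 ∩ |GD|² = 221/8]
4. G_y = 13/4  [line -21/4·x + -133/12·y + 1967/24 = 0 ∩ |GD|² = 221/8]
   → G = (35/4, 13/4)

C = (23/4, -37/12)
G = (35/4, 13/4)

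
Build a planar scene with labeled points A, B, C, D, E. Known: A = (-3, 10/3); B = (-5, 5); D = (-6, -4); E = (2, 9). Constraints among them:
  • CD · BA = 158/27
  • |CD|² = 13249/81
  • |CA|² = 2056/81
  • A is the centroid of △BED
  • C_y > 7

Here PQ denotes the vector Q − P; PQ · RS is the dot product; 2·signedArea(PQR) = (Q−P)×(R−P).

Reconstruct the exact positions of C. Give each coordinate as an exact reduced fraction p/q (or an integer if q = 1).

1. C_x = 1/3  [line -2·x + 5/3·y + -302/27 = 0 ∩ |CD|² = 13249/81]
2. C_y = 64/9  [line -2·x + 5/3·y + -302/27 = 0 ∩ |CD|² = 13249/81]
   → C = (1/3, 64/9)

C = (1/3, 64/9)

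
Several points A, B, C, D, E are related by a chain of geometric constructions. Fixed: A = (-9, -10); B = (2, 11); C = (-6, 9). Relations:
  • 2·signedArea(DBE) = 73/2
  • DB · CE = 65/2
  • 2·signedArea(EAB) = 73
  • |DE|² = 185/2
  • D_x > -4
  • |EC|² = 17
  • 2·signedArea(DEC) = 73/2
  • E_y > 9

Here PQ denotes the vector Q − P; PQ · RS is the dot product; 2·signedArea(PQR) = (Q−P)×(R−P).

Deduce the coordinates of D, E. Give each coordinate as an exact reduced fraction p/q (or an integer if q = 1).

1. E_x = -2  [line -21·x + 11·y + -152 = 0 ∩ |EC|² = 17]
2. E_y = 10  [line -21·x + 11·y + -152 = 0 ∩ |EC|² = 17]
   → E = (-2, 10)
3. D_x = -7/2  [DB · CE = 65/2 ∩ 2·signedArea(DBE) = 73/2]
4. D_y = 1/2  [DB · CE = 65/2 ∩ 2·signedArea(DBE) = 73/2]
   → D = (-7/2, 1/2)

D = (-7/2, 1/2)
E = (-2, 10)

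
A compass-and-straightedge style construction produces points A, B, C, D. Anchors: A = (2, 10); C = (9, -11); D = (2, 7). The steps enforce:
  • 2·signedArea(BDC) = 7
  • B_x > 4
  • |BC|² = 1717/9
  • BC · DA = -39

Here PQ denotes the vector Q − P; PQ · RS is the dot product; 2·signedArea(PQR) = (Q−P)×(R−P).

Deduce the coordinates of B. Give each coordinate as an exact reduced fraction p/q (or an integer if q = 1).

1. B_x = 13/3  [2·signedArea(BDC) = 7 ∩ BC · DA = -39]
2. B_y = 2  [2·signedArea(BDC) = 7 ∩ BC · DA = -39]
   → B = (13/3, 2)

B = (13/3, 2)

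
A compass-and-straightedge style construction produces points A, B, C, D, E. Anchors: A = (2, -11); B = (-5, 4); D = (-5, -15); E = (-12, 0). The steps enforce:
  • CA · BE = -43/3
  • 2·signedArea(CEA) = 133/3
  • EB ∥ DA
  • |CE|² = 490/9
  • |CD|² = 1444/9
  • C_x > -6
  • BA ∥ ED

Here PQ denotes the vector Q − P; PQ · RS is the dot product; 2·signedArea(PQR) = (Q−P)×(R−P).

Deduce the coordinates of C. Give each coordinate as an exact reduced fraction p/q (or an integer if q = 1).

1. C_x = -5  [2·signedArea(CEA) = 133/3 ∩ CA · BE = -43/3]
2. C_y = -7/3  [2·signedArea(CEA) = 133/3 ∩ CA · BE = -43/3]
   → C = (-5, -7/3)

C = (-5, -7/3)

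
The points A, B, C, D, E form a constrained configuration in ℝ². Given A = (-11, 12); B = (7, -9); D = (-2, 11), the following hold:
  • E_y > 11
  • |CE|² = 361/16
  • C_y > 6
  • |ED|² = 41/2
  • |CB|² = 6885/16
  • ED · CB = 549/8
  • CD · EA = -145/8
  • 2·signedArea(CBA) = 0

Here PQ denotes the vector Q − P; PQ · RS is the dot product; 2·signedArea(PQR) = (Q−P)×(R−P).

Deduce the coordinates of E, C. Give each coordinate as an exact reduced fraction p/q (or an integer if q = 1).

1. C_x = -13/2  [line -21·x + -18·y + -15 = 0 ∩ |CB|² = 6885/16]
2. C_y = 27/4  [line -21·x + -18·y + -15 = 0 ∩ |CB|² = 6885/16]
   → C = (-13/2, 27/4)
3. E_x = -13/2  [ED · CB = 549/8 ∩ CD · EA = -145/8]
4. E_y = 23/2  [ED · CB = 549/8 ∩ CD · EA = -145/8]
   → E = (-13/2, 23/2)

C = (-13/2, 27/4)
E = (-13/2, 23/2)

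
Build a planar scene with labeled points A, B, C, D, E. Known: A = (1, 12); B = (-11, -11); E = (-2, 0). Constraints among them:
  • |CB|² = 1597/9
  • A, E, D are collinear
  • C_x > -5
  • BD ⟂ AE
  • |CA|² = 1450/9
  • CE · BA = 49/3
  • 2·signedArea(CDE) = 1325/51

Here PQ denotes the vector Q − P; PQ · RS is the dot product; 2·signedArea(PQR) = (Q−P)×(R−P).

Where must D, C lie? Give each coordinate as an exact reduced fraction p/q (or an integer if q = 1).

1. D_x = -87/17  [A, E, D are collinear ∩ BD ⟂ AE]
2. D_y = -212/17  [A, E, D are collinear ∩ BD ⟂ AE]
   → D = (-87/17, -212/17)
3. C_x = -4  [CE · BA = 49/3 ∩ 2·signedArea(CDE) = 1325/51]
4. C_y = 1/3  [CE · BA = 49/3 ∩ 2·signedArea(CDE) = 1325/51]
   → C = (-4, 1/3)

C = (-4, 1/3)
D = (-87/17, -212/17)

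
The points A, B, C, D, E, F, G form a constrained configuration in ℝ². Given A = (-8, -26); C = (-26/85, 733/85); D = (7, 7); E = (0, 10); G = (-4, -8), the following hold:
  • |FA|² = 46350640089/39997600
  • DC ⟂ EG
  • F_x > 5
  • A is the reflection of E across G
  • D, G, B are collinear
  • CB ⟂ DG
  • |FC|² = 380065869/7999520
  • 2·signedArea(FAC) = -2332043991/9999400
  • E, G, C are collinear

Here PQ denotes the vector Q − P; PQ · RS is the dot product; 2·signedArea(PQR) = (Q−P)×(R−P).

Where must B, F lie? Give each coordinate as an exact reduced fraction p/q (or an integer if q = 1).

1. B_x = 153499/29410  [D, G, B are collinear ∩ CB ⟂ DG]
2. B_y = 26891/5882  [D, G, B are collinear ∩ CB ⟂ DG]
   → B = (153499/29410, 26891/5882)
3. F_x = 666367/117640  [line -2943/85·x + 654/85·y + 1562678391/9999400 = 0 ∩ |FA|² = 46350640089/39997600]
4. F_y = 121847/23528  [line -2943/85·x + 654/85·y + 1562678391/9999400 = 0 ∩ |FA|² = 46350640089/39997600]
   → F = (666367/117640, 121847/23528)

B = (153499/29410, 26891/5882)
F = (666367/117640, 121847/23528)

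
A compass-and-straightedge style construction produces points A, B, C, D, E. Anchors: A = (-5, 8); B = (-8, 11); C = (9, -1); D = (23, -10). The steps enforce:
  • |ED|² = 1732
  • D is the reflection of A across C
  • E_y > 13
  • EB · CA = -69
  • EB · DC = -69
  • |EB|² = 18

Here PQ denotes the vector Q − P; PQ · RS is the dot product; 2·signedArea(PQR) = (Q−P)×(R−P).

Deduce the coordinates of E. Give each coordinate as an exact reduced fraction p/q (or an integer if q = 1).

1. E_x = -11  [line 14·x + -9·y + 280 = 0 ∩ |EB|² = 18]
2. E_y = 14  [line 14·x + -9·y + 280 = 0 ∩ |EB|² = 18]
   → E = (-11, 14)

E = (-11, 14)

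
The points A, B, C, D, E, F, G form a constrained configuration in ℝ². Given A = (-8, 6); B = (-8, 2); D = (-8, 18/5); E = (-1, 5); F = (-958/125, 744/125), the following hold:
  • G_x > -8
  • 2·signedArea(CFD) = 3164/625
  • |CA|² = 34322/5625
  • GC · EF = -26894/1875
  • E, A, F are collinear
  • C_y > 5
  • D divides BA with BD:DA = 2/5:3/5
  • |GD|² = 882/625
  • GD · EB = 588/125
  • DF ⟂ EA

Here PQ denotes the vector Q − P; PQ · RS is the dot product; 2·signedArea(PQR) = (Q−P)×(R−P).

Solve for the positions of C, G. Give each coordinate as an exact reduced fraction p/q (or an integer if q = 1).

1. C_x = -2083/375  [line 294/125·x + -42/125·y + 9352/625 = 0 ∩ |CA|² = 34322/5625]
2. C_y = 2119/375  [line 294/125·x + -42/125·y + 9352/625 = 0 ∩ |CA|² = 34322/5625]
   → C = (-2083/375, 2119/375)
3. G_x = -979/125  [GC · EF = -26894/1875 ∩ GD · EB = 588/125]
4. G_y = 597/125  [GC · EF = -26894/1875 ∩ GD · EB = 588/125]
   → G = (-979/125, 597/125)

C = (-2083/375, 2119/375)
G = (-979/125, 597/125)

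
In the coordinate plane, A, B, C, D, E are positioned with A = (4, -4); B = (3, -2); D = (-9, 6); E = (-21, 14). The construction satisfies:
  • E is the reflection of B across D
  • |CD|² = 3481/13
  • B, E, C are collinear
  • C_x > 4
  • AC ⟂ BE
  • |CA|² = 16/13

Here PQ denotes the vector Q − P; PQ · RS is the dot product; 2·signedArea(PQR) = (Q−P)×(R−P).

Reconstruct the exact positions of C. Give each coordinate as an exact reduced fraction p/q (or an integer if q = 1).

1. C_x = 60/13  [B, E, C are collinear ∩ AC ⟂ BE]
2. C_y = -40/13  [B, E, C are collinear ∩ AC ⟂ BE]
   → C = (60/13, -40/13)

C = (60/13, -40/13)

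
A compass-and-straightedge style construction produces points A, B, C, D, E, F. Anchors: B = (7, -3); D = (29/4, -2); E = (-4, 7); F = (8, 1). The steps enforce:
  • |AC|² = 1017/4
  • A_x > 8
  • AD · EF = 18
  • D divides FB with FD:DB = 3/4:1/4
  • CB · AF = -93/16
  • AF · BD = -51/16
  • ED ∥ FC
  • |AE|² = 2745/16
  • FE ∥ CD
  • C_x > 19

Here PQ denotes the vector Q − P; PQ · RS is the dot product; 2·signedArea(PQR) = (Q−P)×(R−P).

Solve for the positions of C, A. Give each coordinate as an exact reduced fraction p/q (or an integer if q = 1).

A = (35/4, 4)
C = (77/4, -8)

1. C_x = 77/4  [FE ∥ CD ∩ ED ∥ FC]
2. C_y = -8  [FE ∥ CD ∩ ED ∥ FC]
   → C = (77/4, -8)
3. A_x = 35/4  [AF · BD = -51/16 ∩ CB · AF = -93/16]
4. A_y = 4  [AF · BD = -51/16 ∩ CB · AF = -93/16]
   → A = (35/4, 4)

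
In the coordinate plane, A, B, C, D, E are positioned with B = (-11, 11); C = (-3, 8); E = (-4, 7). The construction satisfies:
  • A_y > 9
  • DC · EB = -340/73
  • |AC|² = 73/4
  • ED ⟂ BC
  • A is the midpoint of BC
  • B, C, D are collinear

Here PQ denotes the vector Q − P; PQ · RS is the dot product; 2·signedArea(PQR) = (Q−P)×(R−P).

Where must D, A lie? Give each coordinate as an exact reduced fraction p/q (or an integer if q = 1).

A = (-7, 19/2)
D = (-259/73, 599/73)

1. D_x = -259/73  [B, C, D are collinear ∩ ED ⟂ BC]
2. D_y = 599/73  [B, C, D are collinear ∩ ED ⟂ BC]
   → D = (-259/73, 599/73)
3. A_x = -7  [A is the midpoint of BC]
4. A_y = 19/2  [A is the midpoint of BC]
   → A = (-7, 19/2)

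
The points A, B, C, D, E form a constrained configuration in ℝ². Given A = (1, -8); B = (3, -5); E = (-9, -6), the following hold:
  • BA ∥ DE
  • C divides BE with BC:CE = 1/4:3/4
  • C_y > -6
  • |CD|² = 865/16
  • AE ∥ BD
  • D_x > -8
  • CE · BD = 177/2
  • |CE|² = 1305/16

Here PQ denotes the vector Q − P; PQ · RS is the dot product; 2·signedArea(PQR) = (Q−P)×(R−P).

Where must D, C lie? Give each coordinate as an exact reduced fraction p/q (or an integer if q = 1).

C = (0, -21/4)
D = (-7, -3)

1. D_x = -7  [BA ∥ DE ∩ AE ∥ BD]
2. D_y = -3  [BA ∥ DE ∩ AE ∥ BD]
   → D = (-7, -3)
3. C_x = 0  [C divides BE with BC:CE = 1/4:3/4]
4. C_y = -21/4  [C divides BE with BC:CE = 1/4:3/4]
   → C = (0, -21/4)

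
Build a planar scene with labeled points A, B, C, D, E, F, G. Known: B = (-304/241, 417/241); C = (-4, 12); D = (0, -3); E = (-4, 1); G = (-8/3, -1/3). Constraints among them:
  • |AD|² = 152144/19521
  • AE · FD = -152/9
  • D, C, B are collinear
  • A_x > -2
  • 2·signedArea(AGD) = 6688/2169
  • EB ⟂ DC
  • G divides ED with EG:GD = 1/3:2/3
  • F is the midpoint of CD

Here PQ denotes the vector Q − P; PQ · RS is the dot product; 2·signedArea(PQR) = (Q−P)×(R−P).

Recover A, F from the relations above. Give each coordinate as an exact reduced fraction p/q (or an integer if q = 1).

A = (-2840/2169, -1159/2169)
F = (-2, 9/2)

1. F_x = -2  [F is the midpoint of CD]
2. F_y = 9/2  [F is the midpoint of CD]
   → F = (-2, 9/2)
3. A_x = -2840/2169  [2·signedArea(AGD) = 6688/2169 ∩ AE · FD = -152/9]
4. A_y = -1159/2169  [2·signedArea(AGD) = 6688/2169 ∩ AE · FD = -152/9]
   → A = (-2840/2169, -1159/2169)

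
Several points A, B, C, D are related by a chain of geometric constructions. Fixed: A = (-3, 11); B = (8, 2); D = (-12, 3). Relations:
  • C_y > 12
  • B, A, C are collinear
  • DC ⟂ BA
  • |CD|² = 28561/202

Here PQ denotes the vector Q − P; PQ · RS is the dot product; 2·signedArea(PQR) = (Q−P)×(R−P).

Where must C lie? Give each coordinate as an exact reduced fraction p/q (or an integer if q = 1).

C = (-903/202, 2465/202)

1. C_x = -903/202  [B, A, C are collinear ∩ DC ⟂ BA]
2. C_y = 2465/202  [B, A, C are collinear ∩ DC ⟂ BA]
   → C = (-903/202, 2465/202)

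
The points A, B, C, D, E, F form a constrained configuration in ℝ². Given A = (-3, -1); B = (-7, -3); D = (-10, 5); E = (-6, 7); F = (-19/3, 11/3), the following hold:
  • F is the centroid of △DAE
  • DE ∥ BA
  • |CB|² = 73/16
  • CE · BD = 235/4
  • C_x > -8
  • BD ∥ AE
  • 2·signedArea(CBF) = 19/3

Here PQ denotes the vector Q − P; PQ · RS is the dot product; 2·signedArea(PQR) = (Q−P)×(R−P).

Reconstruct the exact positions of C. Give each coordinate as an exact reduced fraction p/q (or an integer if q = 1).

C = (-31/4, -1)

1. C_x = -31/4  [2·signedArea(CBF) = 19/3 ∩ CE · BD = 235/4]
2. C_y = -1  [2·signedArea(CBF) = 19/3 ∩ CE · BD = 235/4]
   → C = (-31/4, -1)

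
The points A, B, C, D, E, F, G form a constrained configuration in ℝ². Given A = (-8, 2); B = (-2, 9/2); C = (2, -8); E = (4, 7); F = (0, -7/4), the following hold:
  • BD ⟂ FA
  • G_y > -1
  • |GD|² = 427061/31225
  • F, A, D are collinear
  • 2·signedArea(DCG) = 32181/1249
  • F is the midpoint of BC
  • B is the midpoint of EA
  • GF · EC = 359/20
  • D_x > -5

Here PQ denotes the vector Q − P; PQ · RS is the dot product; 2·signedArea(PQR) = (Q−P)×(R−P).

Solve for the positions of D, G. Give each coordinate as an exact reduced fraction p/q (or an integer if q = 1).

1. D_x = -5048/1249  [F, A, D are collinear ∩ BD ⟂ FA]
2. D_y = 361/2498  [F, A, D are collinear ∩ BD ⟂ FA]
   → D = (-5048/1249, 361/2498)
3. G_x = -2/5  [GF · EC = 359/20 ∩ 2·signedArea(DCG) = 32181/1249]
4. G_y = -1/2  [GF · EC = 359/20 ∩ 2·signedArea(DCG) = 32181/1249]
   → G = (-2/5, -1/2)

D = (-5048/1249, 361/2498)
G = (-2/5, -1/2)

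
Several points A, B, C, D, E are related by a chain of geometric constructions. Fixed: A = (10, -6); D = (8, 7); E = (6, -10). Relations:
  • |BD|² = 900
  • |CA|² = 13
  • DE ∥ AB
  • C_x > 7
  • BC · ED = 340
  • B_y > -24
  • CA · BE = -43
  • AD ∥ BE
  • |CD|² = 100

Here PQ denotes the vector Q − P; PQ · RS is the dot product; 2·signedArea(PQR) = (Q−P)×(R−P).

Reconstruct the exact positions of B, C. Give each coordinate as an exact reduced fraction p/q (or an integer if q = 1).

B = (8, -23)
C = (8, -3)

1. B_x = 8  [AD ∥ BE ∩ DE ∥ AB]
2. B_y = -23  [AD ∥ BE ∩ DE ∥ AB]
   → B = (8, -23)
3. C_x = 8  [CA · BE = -43 ∩ BC · ED = 340]
4. C_y = -3  [CA · BE = -43 ∩ BC · ED = 340]
   → C = (8, -3)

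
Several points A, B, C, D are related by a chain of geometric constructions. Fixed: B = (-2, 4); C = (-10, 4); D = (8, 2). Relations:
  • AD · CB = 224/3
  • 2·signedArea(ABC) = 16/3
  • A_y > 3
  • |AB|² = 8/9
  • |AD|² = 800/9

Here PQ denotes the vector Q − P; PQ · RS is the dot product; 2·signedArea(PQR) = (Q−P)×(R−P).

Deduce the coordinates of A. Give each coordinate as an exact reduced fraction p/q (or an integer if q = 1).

A = (-4/3, 10/3)

1. A_x = -4/3  [AD · CB = 224/3 ∩ 2·signedArea(ABC) = 16/3]
2. A_y = 10/3  [AD · CB = 224/3 ∩ 2·signedArea(ABC) = 16/3]
   → A = (-4/3, 10/3)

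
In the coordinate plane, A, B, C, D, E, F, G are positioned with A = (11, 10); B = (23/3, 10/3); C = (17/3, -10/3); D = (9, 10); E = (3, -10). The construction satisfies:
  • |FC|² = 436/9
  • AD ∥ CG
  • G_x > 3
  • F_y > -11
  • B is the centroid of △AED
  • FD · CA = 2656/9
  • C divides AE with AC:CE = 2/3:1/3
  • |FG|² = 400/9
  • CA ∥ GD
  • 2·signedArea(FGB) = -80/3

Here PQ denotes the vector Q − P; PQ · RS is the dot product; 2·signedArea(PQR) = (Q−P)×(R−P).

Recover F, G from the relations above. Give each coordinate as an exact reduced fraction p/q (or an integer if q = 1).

F = (11/3, -10)
G = (11/3, -10/3)

1. G_x = 11/3  [CA ∥ GD ∩ AD ∥ CG]
2. G_y = -10/3  [CA ∥ GD ∩ AD ∥ CG]
   → G = (11/3, -10/3)
3. F_x = 11/3  [2·signedArea(FGB) = -80/3 ∩ FD · CA = 2656/9]
4. F_y = -10  [2·signedArea(FGB) = -80/3 ∩ FD · CA = 2656/9]
   → F = (11/3, -10)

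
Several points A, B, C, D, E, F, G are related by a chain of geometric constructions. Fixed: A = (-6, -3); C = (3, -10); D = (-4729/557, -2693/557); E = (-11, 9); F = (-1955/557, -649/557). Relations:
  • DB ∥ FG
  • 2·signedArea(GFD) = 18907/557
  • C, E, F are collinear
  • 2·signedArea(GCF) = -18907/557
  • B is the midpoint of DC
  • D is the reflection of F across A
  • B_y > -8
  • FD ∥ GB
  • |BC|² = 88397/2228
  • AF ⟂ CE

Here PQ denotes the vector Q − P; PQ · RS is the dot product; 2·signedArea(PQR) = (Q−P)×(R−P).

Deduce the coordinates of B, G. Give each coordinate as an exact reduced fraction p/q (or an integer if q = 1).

1. B_x = -1529/557  [B is the midpoint of DC]
2. B_y = -8263/1114  [B is the midpoint of DC]
   → B = (-1529/557, -8263/1114)
3. G_x = 1245/557  [FD ∥ GB ∩ DB ∥ FG]
4. G_y = -4175/1114  [FD ∥ GB ∩ DB ∥ FG]
   → G = (1245/557, -4175/1114)

B = (-1529/557, -8263/1114)
G = (1245/557, -4175/1114)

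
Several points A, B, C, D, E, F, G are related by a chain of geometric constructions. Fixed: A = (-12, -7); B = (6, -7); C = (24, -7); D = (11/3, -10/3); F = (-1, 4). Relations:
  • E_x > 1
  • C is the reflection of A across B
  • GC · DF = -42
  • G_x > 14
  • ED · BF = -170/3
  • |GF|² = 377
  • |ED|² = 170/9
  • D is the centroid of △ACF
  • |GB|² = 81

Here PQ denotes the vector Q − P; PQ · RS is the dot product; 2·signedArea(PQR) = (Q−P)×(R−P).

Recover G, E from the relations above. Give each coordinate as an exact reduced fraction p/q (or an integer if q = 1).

1. G_x = 15  [line 14/3·x + -22/3·y + -364/3 = 0 ∩ |GB|² = 81]
2. G_y = -7  [line 14/3·x + -22/3·y + -364/3 = 0 ∩ |GB|² = 81]
   → G = (15, -7)
3. E_x = 4/3  [line 7·x + -11·y + -17/3 = 0 ∩ |ED|² = 170/9]
4. E_y = 1/3  [line 7·x + -11·y + -17/3 = 0 ∩ |ED|² = 170/9]
   → E = (4/3, 1/3)

E = (4/3, 1/3)
G = (15, -7)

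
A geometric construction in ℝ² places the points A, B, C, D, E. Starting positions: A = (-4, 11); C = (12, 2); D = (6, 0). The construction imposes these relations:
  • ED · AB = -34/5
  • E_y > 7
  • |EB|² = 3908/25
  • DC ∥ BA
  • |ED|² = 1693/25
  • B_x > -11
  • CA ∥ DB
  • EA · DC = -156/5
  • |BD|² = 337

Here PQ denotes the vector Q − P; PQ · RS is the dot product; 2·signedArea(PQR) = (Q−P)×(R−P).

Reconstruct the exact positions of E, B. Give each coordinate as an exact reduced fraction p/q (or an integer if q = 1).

1. E_x = 12/5  [line -6·x + -2·y + 146/5 = 0 ∩ |ED|² = 1693/25]
2. E_y = 37/5  [line -6·x + -2·y + 146/5 = 0 ∩ |ED|² = 1693/25]
   → E = (12/5, 37/5)
3. B_x = -10  [ED · AB = -34/5 ∩ DC ∥ BA]
4. B_y = 9  [ED · AB = -34/5 ∩ DC ∥ BA]
   → B = (-10, 9)

B = (-10, 9)
E = (12/5, 37/5)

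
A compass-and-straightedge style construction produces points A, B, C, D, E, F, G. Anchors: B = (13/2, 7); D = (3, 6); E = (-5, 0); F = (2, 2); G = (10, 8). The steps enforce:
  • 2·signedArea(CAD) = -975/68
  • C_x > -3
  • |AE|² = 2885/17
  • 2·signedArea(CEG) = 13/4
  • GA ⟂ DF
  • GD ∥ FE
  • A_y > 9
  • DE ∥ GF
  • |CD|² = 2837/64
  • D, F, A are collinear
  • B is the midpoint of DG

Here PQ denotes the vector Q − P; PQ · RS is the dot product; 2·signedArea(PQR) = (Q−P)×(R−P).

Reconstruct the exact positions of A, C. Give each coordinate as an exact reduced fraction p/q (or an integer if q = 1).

1. A_x = 66/17  [D, F, A are collinear ∩ GA ⟂ DF]
2. A_y = 162/17  [D, F, A are collinear ∩ GA ⟂ DF]
   → A = (66/17, 162/17)
3. C_x = -17/8  [2·signedArea(CEG) = 13/4 ∩ 2·signedArea(CAD) = -975/68]
4. C_y = 7/4  [2·signedArea(CEG) = 13/4 ∩ 2·signedArea(CAD) = -975/68]
   → C = (-17/8, 7/4)

A = (66/17, 162/17)
C = (-17/8, 7/4)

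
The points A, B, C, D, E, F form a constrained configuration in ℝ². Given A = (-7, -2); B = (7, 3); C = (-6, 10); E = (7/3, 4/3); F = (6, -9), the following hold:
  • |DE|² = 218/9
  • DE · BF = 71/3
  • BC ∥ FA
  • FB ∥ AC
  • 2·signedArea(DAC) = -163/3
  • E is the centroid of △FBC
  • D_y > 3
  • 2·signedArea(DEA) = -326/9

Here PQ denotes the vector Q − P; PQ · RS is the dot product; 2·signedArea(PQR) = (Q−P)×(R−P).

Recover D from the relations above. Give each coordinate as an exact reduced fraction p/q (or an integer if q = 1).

1. D_x = -2  [2·signedArea(DAC) = -163/3 ∩ 2·signedArea(DEA) = -326/9]
2. D_y = 11/3  [2·signedArea(DAC) = -163/3 ∩ 2·signedArea(DEA) = -326/9]
   → D = (-2, 11/3)

D = (-2, 11/3)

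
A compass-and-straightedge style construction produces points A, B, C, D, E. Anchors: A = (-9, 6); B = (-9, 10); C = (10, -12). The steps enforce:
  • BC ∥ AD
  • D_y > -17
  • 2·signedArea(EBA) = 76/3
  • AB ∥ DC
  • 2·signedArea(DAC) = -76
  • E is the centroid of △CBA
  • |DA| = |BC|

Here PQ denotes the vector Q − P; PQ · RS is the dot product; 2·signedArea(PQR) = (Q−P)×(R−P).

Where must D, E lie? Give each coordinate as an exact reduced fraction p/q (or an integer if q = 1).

1. D_x = 10  [AB ∥ DC ∩ BC ∥ AD]
2. D_y = -16  [AB ∥ DC ∩ BC ∥ AD]
   → D = (10, -16)
3. E_x = -8/3  [E is the centroid of △CBA]
4. E_y = 4/3  [E is the centroid of △CBA]
   → E = (-8/3, 4/3)

D = (10, -16)
E = (-8/3, 4/3)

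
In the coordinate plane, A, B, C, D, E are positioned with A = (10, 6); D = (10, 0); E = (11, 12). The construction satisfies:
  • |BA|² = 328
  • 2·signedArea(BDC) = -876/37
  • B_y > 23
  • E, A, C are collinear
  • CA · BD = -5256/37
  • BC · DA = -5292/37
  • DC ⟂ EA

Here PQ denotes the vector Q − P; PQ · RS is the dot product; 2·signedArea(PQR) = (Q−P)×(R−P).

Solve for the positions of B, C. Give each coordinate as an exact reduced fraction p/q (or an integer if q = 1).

1. C_x = 334/37  [E, A, C are collinear ∩ DC ⟂ EA]
2. C_y = 6/37  [E, A, C are collinear ∩ DC ⟂ EA]
   → C = (334/37, 6/37)
3. B_x = 12  [2·signedArea(BDC) = -876/37 ∩ BC · DA = -5292/37]
4. B_y = 24  [2·signedArea(BDC) = -876/37 ∩ BC · DA = -5292/37]
   → B = (12, 24)

B = (12, 24)
C = (334/37, 6/37)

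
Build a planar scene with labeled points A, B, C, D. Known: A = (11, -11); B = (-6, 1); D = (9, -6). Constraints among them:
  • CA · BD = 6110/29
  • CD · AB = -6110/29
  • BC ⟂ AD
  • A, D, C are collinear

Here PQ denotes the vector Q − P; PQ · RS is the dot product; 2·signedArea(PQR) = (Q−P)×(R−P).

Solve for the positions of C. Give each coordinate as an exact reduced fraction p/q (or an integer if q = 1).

C = (131/29, 151/29)

1. C_x = 131/29  [A, D, C are collinear ∩ BC ⟂ AD]
2. C_y = 151/29  [A, D, C are collinear ∩ BC ⟂ AD]
   → C = (131/29, 151/29)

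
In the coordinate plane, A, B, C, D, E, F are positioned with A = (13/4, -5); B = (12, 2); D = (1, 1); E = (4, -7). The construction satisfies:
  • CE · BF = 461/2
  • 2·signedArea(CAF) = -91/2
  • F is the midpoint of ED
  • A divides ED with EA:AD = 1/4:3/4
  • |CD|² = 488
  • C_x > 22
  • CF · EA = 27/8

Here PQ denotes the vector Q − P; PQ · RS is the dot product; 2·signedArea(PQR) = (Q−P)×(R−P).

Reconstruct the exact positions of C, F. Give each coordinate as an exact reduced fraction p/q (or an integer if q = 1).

1. F_x = 5/2  [F is the midpoint of ED]
2. F_y = -3  [F is the midpoint of ED]
   → F = (5/2, -3)
3. C_x = 23  [CE · BF = 461/2 ∩ CF · EA = 27/8]
4. C_y = 3  [CE · BF = 461/2 ∩ CF · EA = 27/8]
   → C = (23, 3)

C = (23, 3)
F = (5/2, -3)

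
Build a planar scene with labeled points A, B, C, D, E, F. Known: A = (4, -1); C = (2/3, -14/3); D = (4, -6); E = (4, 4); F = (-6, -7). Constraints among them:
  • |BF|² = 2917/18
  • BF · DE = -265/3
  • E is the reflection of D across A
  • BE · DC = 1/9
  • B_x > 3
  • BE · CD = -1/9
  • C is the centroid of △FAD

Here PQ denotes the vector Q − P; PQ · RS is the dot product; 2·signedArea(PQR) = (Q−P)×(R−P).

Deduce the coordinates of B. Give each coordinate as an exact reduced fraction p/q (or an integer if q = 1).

B = (19/6, 11/6)

1. B_x = 19/6  [BF · DE = -265/3 ∩ BE · CD = -1/9]
2. B_y = 11/6  [BF · DE = -265/3 ∩ BE · CD = -1/9]
   → B = (19/6, 11/6)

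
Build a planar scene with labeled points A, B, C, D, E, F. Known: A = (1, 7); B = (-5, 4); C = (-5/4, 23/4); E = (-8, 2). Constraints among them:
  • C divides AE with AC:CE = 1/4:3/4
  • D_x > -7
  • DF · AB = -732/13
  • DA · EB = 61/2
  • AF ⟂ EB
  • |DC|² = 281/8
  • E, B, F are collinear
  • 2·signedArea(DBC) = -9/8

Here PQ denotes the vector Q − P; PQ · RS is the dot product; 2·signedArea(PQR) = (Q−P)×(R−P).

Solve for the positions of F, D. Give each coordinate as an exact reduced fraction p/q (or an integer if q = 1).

1. F_x = 7/13  [E, B, F are collinear ∩ AF ⟂ EB]
2. F_y = 100/13  [E, B, F are collinear ∩ AF ⟂ EB]
   → F = (7/13, 100/13)
3. D_x = -13/2  [DF · AB = -732/13 ∩ DA · EB = 61/2]
4. D_y = 3  [DF · AB = -732/13 ∩ DA · EB = 61/2]
   → D = (-13/2, 3)

D = (-13/2, 3)
F = (7/13, 100/13)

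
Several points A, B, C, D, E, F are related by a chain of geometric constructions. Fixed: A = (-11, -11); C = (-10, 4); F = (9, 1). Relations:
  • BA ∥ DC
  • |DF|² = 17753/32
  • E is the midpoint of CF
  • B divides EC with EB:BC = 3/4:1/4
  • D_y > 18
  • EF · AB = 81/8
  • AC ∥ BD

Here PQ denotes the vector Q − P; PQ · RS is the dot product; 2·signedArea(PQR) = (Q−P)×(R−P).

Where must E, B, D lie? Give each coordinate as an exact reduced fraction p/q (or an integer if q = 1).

1. E_x = -1/2  [E is the midpoint of CF]
2. E_y = 5/2  [E is the midpoint of CF]
   → E = (-1/2, 5/2)
3. B_x = -61/8  [B divides EC with EB:BC = 3/4:1/4]
4. B_y = 29/8  [B divides EC with EB:BC = 3/4:1/4]
   → B = (-61/8, 29/8)
5. D_x = -53/8  [BA ∥ DC ∩ AC ∥ BD]
6. D_y = 149/8  [BA ∥ DC ∩ AC ∥ BD]
   → D = (-53/8, 149/8)

B = (-61/8, 29/8)
D = (-53/8, 149/8)
E = (-1/2, 5/2)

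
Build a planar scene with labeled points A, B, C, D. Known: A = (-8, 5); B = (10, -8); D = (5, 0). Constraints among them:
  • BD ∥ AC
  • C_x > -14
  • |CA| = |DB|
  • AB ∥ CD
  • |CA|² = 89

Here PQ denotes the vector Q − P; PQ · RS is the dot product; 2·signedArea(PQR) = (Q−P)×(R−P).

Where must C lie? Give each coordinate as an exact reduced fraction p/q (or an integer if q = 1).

C = (-13, 13)

1. C_x = -13  [AB ∥ CD ∩ BD ∥ AC]
2. C_y = 13  [AB ∥ CD ∩ BD ∥ AC]
   → C = (-13, 13)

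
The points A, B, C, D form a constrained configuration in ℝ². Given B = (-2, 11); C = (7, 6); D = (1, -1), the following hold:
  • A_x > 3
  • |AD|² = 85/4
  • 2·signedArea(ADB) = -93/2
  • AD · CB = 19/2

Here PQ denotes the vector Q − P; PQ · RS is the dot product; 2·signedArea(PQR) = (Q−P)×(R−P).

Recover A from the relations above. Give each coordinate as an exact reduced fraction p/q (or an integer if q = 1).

1. A_x = 4  [2·signedArea(ADB) = -93/2 ∩ AD · CB = 19/2]
2. A_y = 5/2  [2·signedArea(ADB) = -93/2 ∩ AD · CB = 19/2]
   → A = (4, 5/2)

A = (4, 5/2)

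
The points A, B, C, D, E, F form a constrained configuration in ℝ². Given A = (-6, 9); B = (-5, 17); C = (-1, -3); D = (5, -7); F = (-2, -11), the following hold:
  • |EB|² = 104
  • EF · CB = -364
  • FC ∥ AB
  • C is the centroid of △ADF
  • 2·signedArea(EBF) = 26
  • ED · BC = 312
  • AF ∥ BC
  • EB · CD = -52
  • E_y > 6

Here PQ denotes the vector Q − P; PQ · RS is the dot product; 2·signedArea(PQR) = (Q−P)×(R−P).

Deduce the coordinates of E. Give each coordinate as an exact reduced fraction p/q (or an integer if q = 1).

1. E_x = -3  [EB · CD = -52 ∩ ED · BC = 312]
2. E_y = 7  [EB · CD = -52 ∩ ED · BC = 312]
   → E = (-3, 7)

E = (-3, 7)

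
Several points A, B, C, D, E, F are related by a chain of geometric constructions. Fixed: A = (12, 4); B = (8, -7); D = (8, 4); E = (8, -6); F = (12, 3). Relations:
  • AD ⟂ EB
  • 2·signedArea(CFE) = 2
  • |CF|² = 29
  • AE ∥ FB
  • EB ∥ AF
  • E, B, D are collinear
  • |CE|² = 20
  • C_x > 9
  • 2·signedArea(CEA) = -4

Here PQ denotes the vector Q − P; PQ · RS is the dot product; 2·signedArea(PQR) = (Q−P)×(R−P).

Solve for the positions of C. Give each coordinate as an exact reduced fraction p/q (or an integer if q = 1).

C = (10, -2)

1. C_x = 10  [2·signedArea(CEA) = -4 ∩ 2·signedArea(CFE) = 2]
2. C_y = -2  [2·signedArea(CEA) = -4 ∩ 2·signedArea(CFE) = 2]
   → C = (10, -2)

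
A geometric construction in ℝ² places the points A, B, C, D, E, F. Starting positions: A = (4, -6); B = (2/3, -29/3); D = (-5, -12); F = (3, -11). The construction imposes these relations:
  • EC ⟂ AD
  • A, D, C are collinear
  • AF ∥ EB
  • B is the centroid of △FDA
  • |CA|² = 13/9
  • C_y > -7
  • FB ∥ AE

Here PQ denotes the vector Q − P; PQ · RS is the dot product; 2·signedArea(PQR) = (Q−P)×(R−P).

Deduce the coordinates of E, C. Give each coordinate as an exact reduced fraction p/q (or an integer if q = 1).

C = (3, -20/3)
E = (5/3, -14/3)

1. E_x = 5/3  [AF ∥ EB ∩ FB ∥ AE]
2. E_y = -14/3  [AF ∥ EB ∩ FB ∥ AE]
   → E = (5/3, -14/3)
3. C_x = 3  [A, D, C are collinear ∩ EC ⟂ AD]
4. C_y = -20/3  [A, D, C are collinear ∩ EC ⟂ AD]
   → C = (3, -20/3)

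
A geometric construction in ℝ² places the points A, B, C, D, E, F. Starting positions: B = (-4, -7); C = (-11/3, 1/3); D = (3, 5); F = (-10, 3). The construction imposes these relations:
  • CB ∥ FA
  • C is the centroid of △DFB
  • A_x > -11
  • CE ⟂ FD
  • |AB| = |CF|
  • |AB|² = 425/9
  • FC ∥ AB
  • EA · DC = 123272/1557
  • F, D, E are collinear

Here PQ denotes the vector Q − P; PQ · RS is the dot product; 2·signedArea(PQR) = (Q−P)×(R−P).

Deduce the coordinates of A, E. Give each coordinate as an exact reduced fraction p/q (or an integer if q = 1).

1. A_x = -31/3  [FC ∥ AB ∩ CB ∥ FA]
2. A_y = -13/3  [FC ∥ AB ∩ CB ∥ FA]
   → A = (-31/3, -13/3)
3. E_x = -729/173  [F, D, E are collinear ∩ CE ⟂ FD]
4. E_y = 673/173  [F, D, E are collinear ∩ CE ⟂ FD]
   → E = (-729/173, 673/173)

A = (-31/3, -13/3)
E = (-729/173, 673/173)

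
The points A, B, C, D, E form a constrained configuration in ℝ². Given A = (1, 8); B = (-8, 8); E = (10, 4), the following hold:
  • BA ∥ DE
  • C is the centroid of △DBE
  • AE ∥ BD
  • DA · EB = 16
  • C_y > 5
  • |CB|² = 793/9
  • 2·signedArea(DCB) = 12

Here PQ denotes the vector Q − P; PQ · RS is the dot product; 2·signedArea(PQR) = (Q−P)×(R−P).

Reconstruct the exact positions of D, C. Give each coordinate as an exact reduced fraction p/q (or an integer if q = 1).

C = (1, 16/3)
D = (1, 4)

1. D_x = 1  [BA ∥ DE ∩ AE ∥ BD]
2. D_y = 4  [BA ∥ DE ∩ AE ∥ BD]
   → D = (1, 4)
3. C_x = 1  [C is the centroid of △DBE]
4. C_y = 16/3  [C is the centroid of △DBE]
   → C = (1, 16/3)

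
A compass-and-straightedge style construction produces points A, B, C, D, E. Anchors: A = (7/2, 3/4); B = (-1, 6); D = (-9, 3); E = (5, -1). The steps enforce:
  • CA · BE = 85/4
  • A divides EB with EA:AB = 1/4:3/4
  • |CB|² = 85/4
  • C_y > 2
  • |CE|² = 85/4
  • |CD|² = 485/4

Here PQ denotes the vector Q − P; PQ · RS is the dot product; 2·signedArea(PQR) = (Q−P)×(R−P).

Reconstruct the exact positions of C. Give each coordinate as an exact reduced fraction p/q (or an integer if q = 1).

C = (2, 5/2)

1. C_x = 2  [line -6·x + 7·y + -11/2 = 0 ∩ |CE|² = 85/4]
2. C_y = 5/2  [line -6·x + 7·y + -11/2 = 0 ∩ |CE|² = 85/4]
   → C = (2, 5/2)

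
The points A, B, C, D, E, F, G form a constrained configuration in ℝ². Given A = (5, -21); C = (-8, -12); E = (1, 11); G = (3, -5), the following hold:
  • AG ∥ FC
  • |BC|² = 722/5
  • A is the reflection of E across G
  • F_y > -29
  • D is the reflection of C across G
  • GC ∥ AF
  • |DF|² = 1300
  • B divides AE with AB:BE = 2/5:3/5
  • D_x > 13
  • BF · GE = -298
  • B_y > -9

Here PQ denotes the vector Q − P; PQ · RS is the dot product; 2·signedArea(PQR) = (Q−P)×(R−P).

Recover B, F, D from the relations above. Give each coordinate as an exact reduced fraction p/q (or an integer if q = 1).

B = (17/5, -41/5)
D = (14, 2)
F = (-6, -28)

1. B_x = 17/5  [B divides AE with AB:BE = 2/5:3/5]
2. B_y = -41/5  [B divides AE with AB:BE = 2/5:3/5]
   → B = (17/5, -41/5)
3. F_x = -6  [AG ∥ FC ∩ GC ∥ AF]
4. F_y = -28  [AG ∥ FC ∩ GC ∥ AF]
   → F = (-6, -28)
5. D_x = 14  [D is the reflection of C across G]
6. D_y = 2  [D is the reflection of C across G]
   → D = (14, 2)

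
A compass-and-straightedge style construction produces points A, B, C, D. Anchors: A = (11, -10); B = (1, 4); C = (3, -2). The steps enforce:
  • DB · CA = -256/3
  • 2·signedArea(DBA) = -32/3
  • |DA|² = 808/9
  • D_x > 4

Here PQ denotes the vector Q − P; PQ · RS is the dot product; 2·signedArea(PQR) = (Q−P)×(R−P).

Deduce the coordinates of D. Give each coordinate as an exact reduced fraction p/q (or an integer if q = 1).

D = (5, -8/3)

1. D_x = 5  [DB · CA = -256/3 ∩ 2·signedArea(DBA) = -32/3]
2. D_y = -8/3  [DB · CA = -256/3 ∩ 2·signedArea(DBA) = -32/3]
   → D = (5, -8/3)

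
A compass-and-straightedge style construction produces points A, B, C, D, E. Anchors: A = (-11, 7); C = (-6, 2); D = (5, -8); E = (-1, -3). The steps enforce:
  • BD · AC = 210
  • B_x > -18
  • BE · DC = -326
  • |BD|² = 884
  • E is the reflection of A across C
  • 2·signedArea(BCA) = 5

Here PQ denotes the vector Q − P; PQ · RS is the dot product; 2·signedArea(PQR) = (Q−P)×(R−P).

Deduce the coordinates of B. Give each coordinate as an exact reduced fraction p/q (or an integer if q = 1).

1. B_x = -17  [BE · DC = -326 ∩ BD · AC = 210]
2. B_y = 12  [BE · DC = -326 ∩ BD · AC = 210]
   → B = (-17, 12)

B = (-17, 12)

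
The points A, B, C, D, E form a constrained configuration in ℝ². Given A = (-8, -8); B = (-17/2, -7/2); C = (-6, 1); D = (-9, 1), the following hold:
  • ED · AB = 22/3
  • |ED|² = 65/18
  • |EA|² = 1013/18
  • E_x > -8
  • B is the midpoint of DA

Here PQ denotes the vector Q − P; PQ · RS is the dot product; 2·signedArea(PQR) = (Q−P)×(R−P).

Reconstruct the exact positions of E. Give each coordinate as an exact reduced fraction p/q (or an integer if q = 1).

E = (-47/6, -1/2)

1. E_x = -47/6  [line 1/2·x + -9/2·y + 5/3 = 0 ∩ |EA|² = 1013/18]
2. E_y = -1/2  [line 1/2·x + -9/2·y + 5/3 = 0 ∩ |EA|² = 1013/18]
   → E = (-47/6, -1/2)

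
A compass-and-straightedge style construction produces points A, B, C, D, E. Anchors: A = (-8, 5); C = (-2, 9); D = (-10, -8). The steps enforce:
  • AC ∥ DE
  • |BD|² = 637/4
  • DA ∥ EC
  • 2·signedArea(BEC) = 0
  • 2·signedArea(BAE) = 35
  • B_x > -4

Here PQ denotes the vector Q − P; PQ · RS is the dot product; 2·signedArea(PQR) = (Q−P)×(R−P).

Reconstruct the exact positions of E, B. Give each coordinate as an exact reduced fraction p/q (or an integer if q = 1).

1. E_x = -4  [DA ∥ EC ∩ AC ∥ DE]
2. E_y = -4  [DA ∥ EC ∩ AC ∥ DE]
   → E = (-4, -4)
3. B_x = -3  [2·signedArea(BEC) = 0 ∩ 2·signedArea(BAE) = 35]
4. B_y = 5/2  [2·signedArea(BEC) = 0 ∩ 2·signedArea(BAE) = 35]
   → B = (-3, 5/2)

B = (-3, 5/2)
E = (-4, -4)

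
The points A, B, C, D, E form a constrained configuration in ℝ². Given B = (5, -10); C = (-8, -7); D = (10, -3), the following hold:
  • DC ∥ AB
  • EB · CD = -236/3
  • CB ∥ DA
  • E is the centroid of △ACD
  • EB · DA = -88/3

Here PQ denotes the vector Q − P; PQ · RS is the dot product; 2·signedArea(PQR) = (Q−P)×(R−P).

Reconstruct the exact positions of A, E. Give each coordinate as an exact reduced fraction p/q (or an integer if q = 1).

1. A_x = 23  [DC ∥ AB ∩ CB ∥ DA]
2. A_y = -6  [DC ∥ AB ∩ CB ∥ DA]
   → A = (23, -6)
3. E_x = 25/3  [E is the centroid of △ACD]
4. E_y = -16/3  [E is the centroid of △ACD]
   → E = (25/3, -16/3)

A = (23, -6)
E = (25/3, -16/3)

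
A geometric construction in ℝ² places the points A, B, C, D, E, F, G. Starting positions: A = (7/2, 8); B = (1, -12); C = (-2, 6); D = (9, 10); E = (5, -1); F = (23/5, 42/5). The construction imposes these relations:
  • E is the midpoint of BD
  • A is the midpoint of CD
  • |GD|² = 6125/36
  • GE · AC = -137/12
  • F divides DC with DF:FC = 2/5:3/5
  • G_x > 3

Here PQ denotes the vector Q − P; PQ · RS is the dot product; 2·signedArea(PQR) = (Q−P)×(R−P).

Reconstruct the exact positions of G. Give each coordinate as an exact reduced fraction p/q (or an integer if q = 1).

1. G_x = 19/6  [line 11/2·x + 2·y + -169/12 = 0 ∩ |GD|² = 6125/36]
2. G_y = -5/3  [line 11/2·x + 2·y + -169/12 = 0 ∩ |GD|² = 6125/36]
   → G = (19/6, -5/3)

G = (19/6, -5/3)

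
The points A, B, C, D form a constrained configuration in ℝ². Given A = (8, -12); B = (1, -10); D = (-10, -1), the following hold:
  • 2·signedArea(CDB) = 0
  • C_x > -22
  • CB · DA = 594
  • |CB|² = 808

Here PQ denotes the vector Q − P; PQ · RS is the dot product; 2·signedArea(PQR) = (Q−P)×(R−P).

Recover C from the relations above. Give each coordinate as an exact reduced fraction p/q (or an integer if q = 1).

C = (-21, 8)

1. C_x = -21  [2·signedArea(CDB) = 0 ∩ CB · DA = 594]
2. C_y = 8  [2·signedArea(CDB) = 0 ∩ CB · DA = 594]
   → C = (-21, 8)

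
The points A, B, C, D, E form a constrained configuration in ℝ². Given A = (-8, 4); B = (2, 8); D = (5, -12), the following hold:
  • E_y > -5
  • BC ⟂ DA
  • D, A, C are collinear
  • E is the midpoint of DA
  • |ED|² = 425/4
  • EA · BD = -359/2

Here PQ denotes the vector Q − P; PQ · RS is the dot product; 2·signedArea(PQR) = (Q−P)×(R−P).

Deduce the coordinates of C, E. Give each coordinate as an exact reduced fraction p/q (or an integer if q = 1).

1. C_x = -2542/425  [D, A, C are collinear ∩ BC ⟂ DA]
2. C_y = 644/425  [D, A, C are collinear ∩ BC ⟂ DA]
   → C = (-2542/425, 644/425)
3. E_x = -3/2  [E is the midpoint of DA]
4. E_y = -4  [E is the midpoint of DA]
   → E = (-3/2, -4)

C = (-2542/425, 644/425)
E = (-3/2, -4)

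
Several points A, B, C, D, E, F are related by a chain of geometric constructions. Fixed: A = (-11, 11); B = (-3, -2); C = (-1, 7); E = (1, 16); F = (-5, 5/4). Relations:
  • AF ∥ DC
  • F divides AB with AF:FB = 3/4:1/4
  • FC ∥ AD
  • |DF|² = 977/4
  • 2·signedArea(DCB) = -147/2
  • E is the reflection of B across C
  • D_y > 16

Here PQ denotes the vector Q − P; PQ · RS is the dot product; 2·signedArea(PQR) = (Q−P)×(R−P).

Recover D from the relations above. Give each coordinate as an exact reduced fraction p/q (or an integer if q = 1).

D = (-7, 67/4)

1. D_x = -7  [AF ∥ DC ∩ FC ∥ AD]
2. D_y = 67/4  [AF ∥ DC ∩ FC ∥ AD]
   → D = (-7, 67/4)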